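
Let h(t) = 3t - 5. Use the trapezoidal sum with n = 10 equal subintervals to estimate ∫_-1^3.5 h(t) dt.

Δt = (3.5 − (-1))/10 = 0.45.
h(-1) = -8, h(-0.55) = -6.65, h(-0.1) = -5.3, h(0.35) = -3.95, h(0.8) = -2.6, h(1.25) = -1.25, h(1.7) = 0.1, h(2.15) = 1.45, h(2.6) = 2.8, h(3.05) = 4.15, h(3.5) = 5.5.
T_10 = (Δt/2)·[h(t_0) + 2h(t_1) + ... + 2h(t_{9}) + h(t_10)].
Sum = -5.625.

-5.625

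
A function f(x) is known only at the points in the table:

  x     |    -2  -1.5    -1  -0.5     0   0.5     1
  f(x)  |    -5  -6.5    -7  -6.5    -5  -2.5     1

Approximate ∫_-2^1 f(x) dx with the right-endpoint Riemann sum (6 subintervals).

-13.25

Δx = 0.5.
Sum = 0.5·[(-6.5) + (-7) + (-6.5) + (-5) + (-2.5) + 1] = -13.25.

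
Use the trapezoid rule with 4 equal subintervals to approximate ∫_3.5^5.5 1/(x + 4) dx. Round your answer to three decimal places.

0.237

Δx = (5.5 − 3.5)/4 = 0.5.
f(3.5) = 2/15, f(4) = 0.125, f(4.5) = 2/17, f(5) = 1/9, f(5.5) = 2/19.
T_4 = (Δx/2)·[f(x_0) + 2f(x_1) + 2f(x_2) + 2f(x_3) + f(x_4)].
Sum ≈ 0.237.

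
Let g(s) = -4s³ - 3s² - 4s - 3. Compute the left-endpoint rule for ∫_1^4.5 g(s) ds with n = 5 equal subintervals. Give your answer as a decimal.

Δs = (4.5 − 1)/5 = 0.7.
Left endpoints: 1, 1.7, 2.4, 3.1, 3.8.
g(1) = -14, g(1.7) = -38.122, g(2.4) = -85.176, g(3.1) = -163.394, g(3.8) = -281.008.
Sum = Δs · [g(1) + g(1.7) + g(2.4) + g(3.1) + g(3.8)].
Sum = -407.19.

-407.19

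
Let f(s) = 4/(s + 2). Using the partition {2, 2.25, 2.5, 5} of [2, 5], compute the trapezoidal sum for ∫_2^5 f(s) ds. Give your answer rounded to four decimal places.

Subinterval widths: 0.25, 0.25, 2.5.
f(2) = 1, f(2.25) = 16/17, f(2.5) = 8/9, f(5) = 4/7.
On each subinterval the trapezoid contributes (Δs_i/2)·[f(s_{i-1}) + f(s_i)].
Sum ≈ 2.2968.

2.2968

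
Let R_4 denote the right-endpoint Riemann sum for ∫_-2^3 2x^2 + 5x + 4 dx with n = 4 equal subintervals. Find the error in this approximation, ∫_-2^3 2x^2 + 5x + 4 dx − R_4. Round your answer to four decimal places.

Exact integral: ∫_-2^3 f(x) dx ≈ 55.833333.
R_4 = 80.3125.
Error ≈ 55.833333 − 80.3125 ≈ -24.4792.

-24.4792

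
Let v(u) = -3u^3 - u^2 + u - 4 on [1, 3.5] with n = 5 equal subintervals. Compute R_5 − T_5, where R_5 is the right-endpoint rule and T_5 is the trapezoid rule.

R_5 = -165.9375.
T_5 = -132.34375.
R_5 − T_5 = -33.59375.

-33.59375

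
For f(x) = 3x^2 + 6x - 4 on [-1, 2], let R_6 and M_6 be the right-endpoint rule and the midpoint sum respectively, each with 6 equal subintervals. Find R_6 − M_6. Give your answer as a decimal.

7.3125

R_6 = 13.125.
M_6 = 5.8125.
R_6 − M_6 = 7.3125.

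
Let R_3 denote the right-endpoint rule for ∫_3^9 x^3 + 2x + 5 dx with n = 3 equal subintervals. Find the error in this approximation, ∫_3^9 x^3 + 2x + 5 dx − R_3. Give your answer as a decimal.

Exact integral: ∫_3^9 f(x) dx = 1722.
R_3 = 2508.
Error = 1722 − 2508 = -786.

-786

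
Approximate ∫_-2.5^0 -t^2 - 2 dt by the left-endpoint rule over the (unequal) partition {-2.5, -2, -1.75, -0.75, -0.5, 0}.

-12.453125

Subinterval widths: 0.5, 0.25, 1, 0.25, 0.5.
Left endpoints: -2.5, -2, -1.75, -0.75, -0.5.
f(-2.5) = -8.25, f(-2) = -6, f(-1.75) = -5.0625, f(-0.75) = -2.5625, f(-0.5) = -2.25.
Sum = Σ Δt_i · f(t_i).
Sum = -12.453125.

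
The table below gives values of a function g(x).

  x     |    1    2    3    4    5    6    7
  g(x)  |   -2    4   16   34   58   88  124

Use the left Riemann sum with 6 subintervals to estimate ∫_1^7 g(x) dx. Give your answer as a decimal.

198

Δx = 1.
Sum = 1·[(-2) + 4 + 16 + 34 + 58 + 88] = 198.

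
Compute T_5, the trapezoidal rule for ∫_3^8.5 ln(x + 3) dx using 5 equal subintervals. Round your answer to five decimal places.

Δx = (8.5 − 3)/5 = 1.1.
f(3) ≈ 1.79176, f(4.1) ≈ 1.96009, f(5.2) ≈ 2.10413, f(6.3) ≈ 2.23001, f(7.4) ≈ 2.34181, f(8.5) ≈ 2.44235.
T_5 = (Δx/2)·[f(x_0) + 2f(x_1) + ... + 2f(x_{4}) + f(x_5)].
Sum ≈ 11.82841.

11.82841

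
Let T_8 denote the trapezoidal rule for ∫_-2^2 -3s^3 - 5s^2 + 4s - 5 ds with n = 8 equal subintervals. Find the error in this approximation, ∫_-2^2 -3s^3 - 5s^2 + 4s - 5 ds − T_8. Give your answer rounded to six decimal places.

Exact integral: ∫_-2^2 f(s) ds ≈ -46.66666667.
T_8 = -47.5.
Error ≈ -46.66666667 − (-47.5) ≈ 0.833333.

0.833333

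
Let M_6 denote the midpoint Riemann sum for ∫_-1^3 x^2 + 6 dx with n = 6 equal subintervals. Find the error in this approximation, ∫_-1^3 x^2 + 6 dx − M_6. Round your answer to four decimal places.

Exact integral: ∫_-1^3 f(x) dx ≈ 33.333333.
M_6 ≈ 33.185185.
Error ≈ 33.333333 − 33.185185 ≈ 0.1481.

0.1481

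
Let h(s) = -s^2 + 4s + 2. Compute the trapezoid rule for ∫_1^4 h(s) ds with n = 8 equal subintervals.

14.9296875

Δs = (4 − 1)/8 = 0.375.
h(1) = 5, h(1.375) = 5.609375, h(1.75) = 5.9375, h(2.125) = 5.984375, h(2.5) = 5.75, h(2.875) = 5.234375, h(3.25) = 4.4375, h(3.625) = 3.359375, h(4) = 2.
T_8 = (Δs/2)·[h(s_0) + 2h(s_1) + ... + 2h(s_{7}) + h(s_8)].
Sum = 14.9296875.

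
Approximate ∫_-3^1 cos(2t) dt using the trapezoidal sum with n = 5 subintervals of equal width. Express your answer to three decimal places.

0.245

Δt = (1 − (-3))/5 = 0.8.
f(-3) ≈ 0.960, f(-2.2) ≈ -0.307, f(-1.4) ≈ -0.942, f(-0.6) ≈ 0.362, f(0.2) ≈ 0.921, f(1) ≈ -0.416.
T_5 = (Δt/2)·[f(t_0) + 2f(t_1) + ... + 2f(t_{4}) + f(t_5)].
Sum ≈ 0.245.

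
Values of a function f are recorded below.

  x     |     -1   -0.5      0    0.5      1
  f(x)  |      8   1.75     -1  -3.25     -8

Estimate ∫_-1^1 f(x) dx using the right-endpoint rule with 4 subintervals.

-5.25

Δx = 0.5.
Sum = 0.5·[1.75 + (-1) + (-3.25) + (-8)] = -5.25.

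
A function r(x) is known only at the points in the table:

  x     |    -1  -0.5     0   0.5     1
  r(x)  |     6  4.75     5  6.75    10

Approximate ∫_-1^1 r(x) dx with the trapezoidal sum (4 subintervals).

12.25

Δx = 0.5.
T_4 = (0.5/2)·[6 + 2·4.75 + 2·5 + 2·6.75 + 10] = 12.25.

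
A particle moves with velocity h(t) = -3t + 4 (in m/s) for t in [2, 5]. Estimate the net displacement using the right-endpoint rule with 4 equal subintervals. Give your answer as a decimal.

-22.875

Δt = (5 − 2)/4 = 0.75.
Right endpoints: 2.75, 3.5, 4.25, 5.
h(2.75) = -4.25, h(3.5) = -6.5, h(4.25) = -8.75, h(5) = -11.
Sum = Δt · [h(2.75) + h(3.5) + h(4.25) + h(5)].
Sum = -22.875.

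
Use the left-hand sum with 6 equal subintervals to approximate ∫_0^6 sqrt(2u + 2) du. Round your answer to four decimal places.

Δu = (6 − 0)/6 = 1.
Left endpoints: 0, 1, 2, 3, 4, 5.
f(0) ≈ 1.4142, f(1) ≈ 2.0000, f(2) ≈ 2.4495, f(3) ≈ 2.8284, f(4) ≈ 3.1623, f(5) ≈ 3.4641.
Sum = Δu · [f(0) + f(1) + f(2) + ...].
Sum ≈ 15.3185.

15.3185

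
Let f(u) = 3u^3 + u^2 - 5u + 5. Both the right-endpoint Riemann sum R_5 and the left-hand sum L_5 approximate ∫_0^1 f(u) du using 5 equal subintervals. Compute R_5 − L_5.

R_5 = 3.52.
L_5 = 3.72.
R_5 − L_5 = -0.2.

-0.2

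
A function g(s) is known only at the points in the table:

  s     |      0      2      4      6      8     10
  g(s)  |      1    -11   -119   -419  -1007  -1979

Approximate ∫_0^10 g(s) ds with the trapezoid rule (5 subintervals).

Δs = 2.
T_5 = (2/2)·[1 + 2·(-11) + 2·(-119) + 2·(-419) + 2·(-1007) + (-1979)] = -5090.

-5090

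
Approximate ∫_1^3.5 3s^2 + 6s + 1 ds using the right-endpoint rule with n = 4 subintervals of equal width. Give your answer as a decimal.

Δs = (3.5 − 1)/4 = 0.625.
Right endpoints: 1.625, 2.25, 2.875, 3.5.
f(1.625) = 18.671875, f(2.25) = 29.6875, f(2.875) = 43.046875, f(3.5) = 58.75.
Sum = Δs · [f(1.625) + f(2.25) + f(2.875) + f(3.5)].
Sum = 93.84765625.

93.84765625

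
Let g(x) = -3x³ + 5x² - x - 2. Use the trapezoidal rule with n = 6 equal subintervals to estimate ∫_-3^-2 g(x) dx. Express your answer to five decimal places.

Δx = (-2 − (-3))/6 = 1/6.
g(-3) = 127, g(-17/6) = 2621/24, g(-8/3) = 838/9, g(-2.5) = 78.625, g(-7/3) = 197/3, g(-13/6) = 3899/72, g(-2) = 44.
T_6 = (Δx/2)·[g(x_0) + 2g(x_1) + ... + 2g(x_{5}) + g(x_6)].
Sum ≈ 81.04398.

81.04398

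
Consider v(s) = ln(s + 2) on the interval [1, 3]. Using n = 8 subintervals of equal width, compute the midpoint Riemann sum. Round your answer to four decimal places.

2.7517

Δs = (3 − 1)/8 = 0.25.
Midpoints: 1.125, 1.375, 1.625, 1.875, 2.125, 2.375, 2.625, 2.875.
v(1.125) ≈ 1.1394, v(1.375) ≈ 1.2164, v(1.625) ≈ 1.2879, v(1.875) ≈ 1.3545, v(2.125) ≈ 1.4171, v(2.375) ≈ 1.4759, v(2.625) ≈ 1.5315, v(2.875) ≈ 1.5841.
Sum = Δs · [v(1.125) + v(1.375) + v(1.625) + ...].
Sum ≈ 2.7517.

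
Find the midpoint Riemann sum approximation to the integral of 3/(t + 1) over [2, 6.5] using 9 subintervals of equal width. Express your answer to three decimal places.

Δt = (6.5 − 2)/9 = 0.5.
Midpoints: 2.25, 2.75, 3.25, 3.75, 4.25, 4.75, 5.25, 5.75, 6.25.
f(2.25) = 12/13, f(2.75) = 0.8, f(3.25) = 12/17, f(3.75) = 12/19, f(4.25) = 4/7, f(4.75) = 12/23, f(5.25) = 0.48, f(5.75) = 4/9, f(6.25) = 12/29.
Sum = Δt · [f(2.25) + f(2.75) + f(3.25) + ...].
Sum ≈ 2.746.

2.746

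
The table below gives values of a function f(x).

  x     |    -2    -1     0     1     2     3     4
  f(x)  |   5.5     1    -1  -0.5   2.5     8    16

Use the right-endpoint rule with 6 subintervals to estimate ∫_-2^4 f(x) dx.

26

Δx = 1.
Sum = 1·[1 + (-1) + (-0.5) + 2.5 + 8 + 16] = 26.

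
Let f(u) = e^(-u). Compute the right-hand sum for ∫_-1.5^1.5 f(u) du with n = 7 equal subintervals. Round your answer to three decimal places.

3.411

Δu = (1.5 − (-1.5))/7 = 3/7.
Right endpoints: -15/14, -9/14, -3/14, 3/14, 9/14, 15/14, 1.5.
f(-15/14) ≈ 2.920, f(-9/14) ≈ 1.902, f(-3/14) ≈ 1.239, f(3/14) ≈ 0.807, f(9/14) ≈ 0.526, f(15/14) ≈ 0.343, f(1.5) ≈ 0.223.
Sum = Δu · [f(-15/14) + f(-9/14) + f(-3/14) + ...].
Sum ≈ 3.411.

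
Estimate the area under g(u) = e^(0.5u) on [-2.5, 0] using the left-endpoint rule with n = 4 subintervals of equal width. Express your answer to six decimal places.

1.215617

Δu = (0 − (-2.5))/4 = 0.625.
Left endpoints: -2.5, -1.875, -1.25, -0.625.
g(-2.5) ≈ 0.286505, g(-1.875) ≈ 0.391606, g(-1.25) ≈ 0.535261, g(-0.625) ≈ 0.731616.
Sum = Δu · [g(-2.5) + g(-1.875) + g(-1.25) + g(-0.625)].
Sum ≈ 1.215617.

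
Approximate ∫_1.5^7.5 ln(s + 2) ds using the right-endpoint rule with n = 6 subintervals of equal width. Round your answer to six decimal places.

11.486889

Δs = (7.5 − 1.5)/6 = 1.
Right endpoints: 2.5, 3.5, 4.5, 5.5, 6.5, 7.5.
f(2.5) ≈ 1.504077, f(3.5) ≈ 1.704748, f(4.5) ≈ 1.871802, f(5.5) ≈ 2.014903, f(6.5) ≈ 2.140066, f(7.5) ≈ 2.251292.
Sum = Δs · [f(2.5) + f(3.5) + f(4.5) + ...].
Sum ≈ 11.486889.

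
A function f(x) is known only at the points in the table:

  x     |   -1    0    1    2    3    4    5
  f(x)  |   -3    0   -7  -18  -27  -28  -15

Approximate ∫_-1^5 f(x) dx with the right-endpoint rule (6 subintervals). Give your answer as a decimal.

-95

Δx = 1.
Sum = 1·[0 + (-7) + (-18) + (-27) + (-28) + (-15)] = -95.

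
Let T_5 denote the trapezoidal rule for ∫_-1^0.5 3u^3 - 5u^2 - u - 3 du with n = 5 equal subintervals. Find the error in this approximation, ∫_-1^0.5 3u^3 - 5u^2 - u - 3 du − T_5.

Exact integral: ∫_-1^0.5 f(u) du = -6.703125.
T_5 = -6.86625.
Error = -6.703125 − (-6.86625) = 0.163125.

0.163125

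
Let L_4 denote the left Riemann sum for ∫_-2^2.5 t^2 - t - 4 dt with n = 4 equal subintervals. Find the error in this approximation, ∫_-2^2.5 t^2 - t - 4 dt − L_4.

-2.21484375

Exact integral: ∫_-2^2.5 f(t) dt = -11.25.
L_4 = -9.03515625.
Error = -11.25 − (-9.03515625) = -2.21484375.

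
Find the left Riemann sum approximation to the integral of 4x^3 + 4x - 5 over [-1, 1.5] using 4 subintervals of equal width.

Δx = (1.5 − (-1))/4 = 0.625.
Left endpoints: -1, -0.375, 0.25, 0.875.
f(-1) = -13, f(-0.375) = -6.7109375, f(0.25) = -3.9375, f(0.875) = 1.1796875.
Sum = Δx · [f(-1) + f(-0.375) + f(0.25) + f(0.875)].
Sum = -14.04296875.

-14.04296875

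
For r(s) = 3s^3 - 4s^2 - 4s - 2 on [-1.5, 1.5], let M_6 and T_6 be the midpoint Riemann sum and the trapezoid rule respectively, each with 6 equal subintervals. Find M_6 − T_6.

M_6 = -14.75.
T_6 = -15.5.
M_6 − T_6 = 0.75.

0.75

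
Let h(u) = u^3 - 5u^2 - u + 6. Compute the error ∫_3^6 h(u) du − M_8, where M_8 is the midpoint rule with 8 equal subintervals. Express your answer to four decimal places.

0.2988

Exact integral: ∫_3^6 h(u) du = -6.75.
M_8 ≈ -7.048828.
Error ≈ -6.75 − (-7.048828) ≈ 0.2988.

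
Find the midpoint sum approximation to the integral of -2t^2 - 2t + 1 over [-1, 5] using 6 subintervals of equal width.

-101

Δt = (5 − (-1))/6 = 1.
Midpoints: -0.5, 0.5, 1.5, 2.5, 3.5, 4.5.
f(-0.5) = 1.5, f(0.5) = -0.5, f(1.5) = -6.5, f(2.5) = -16.5, f(3.5) = -30.5, f(4.5) = -48.5.
Sum = Δt · [f(-0.5) + f(0.5) + f(1.5) + ...].
Sum = -101.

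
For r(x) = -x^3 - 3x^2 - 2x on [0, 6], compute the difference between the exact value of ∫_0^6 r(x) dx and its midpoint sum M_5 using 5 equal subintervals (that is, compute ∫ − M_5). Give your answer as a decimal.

Exact integral: ∫_0^6 r(x) dx = -576.
M_5 = -567.36.
Error = -576 − (-567.36) = -8.64.

-8.64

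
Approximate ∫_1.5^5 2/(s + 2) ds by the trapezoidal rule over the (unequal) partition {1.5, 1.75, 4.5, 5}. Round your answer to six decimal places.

1.442857

Subinterval widths: 0.25, 2.75, 0.5.
f(1.5) = 4/7, f(1.75) = 8/15, f(4.5) = 4/13, f(5) = 2/7.
On each subinterval the trapezoid contributes (Δs_i/2)·[f(s_{i-1}) + f(s_i)].
Sum ≈ 1.442857.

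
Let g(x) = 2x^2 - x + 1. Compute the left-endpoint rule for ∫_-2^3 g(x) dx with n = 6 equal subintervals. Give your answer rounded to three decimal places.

24.907

Δx = (3 − (-2))/6 = 5/6.
Left endpoints: -2, -7/6, -1/3, 0.5, 4/3, 13/6.
g(-2) = 11, g(-7/6) = 44/9, g(-1/3) = 14/9, g(0.5) = 1, g(4/3) = 29/9, g(13/6) = 74/9.
Sum = Δx · [g(-2) + g(-7/6) + g(-1/3) + ...].
Sum ≈ 24.907.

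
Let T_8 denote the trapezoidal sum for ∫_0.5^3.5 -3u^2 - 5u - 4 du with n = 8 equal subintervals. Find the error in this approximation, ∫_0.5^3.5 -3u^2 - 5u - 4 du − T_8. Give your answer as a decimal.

0.2109375

Exact integral: ∫_0.5^3.5 f(u) du = -84.75.
T_8 = -84.9609375.
Error = -84.75 − (-84.9609375) = 0.2109375.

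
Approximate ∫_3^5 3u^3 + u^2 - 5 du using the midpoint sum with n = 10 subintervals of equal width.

Δu = (5 − 3)/10 = 0.2.
Midpoints: 3.1, 3.3, 3.5, 3.7, 3.9, 4.1, 4.3, 4.5, 4.7, 4.9.
f(3.1) = 93.983, f(3.3) = 113.701, f(3.5) = 135.875, f(3.7) = 160.649, f(3.9) = 188.167, f(4.1) = 218.573, f(4.3) = 252.011, f(4.5) = 288.625, f(4.7) = 328.559, f(4.9) = 371.957.
Sum = Δu · [f(3.1) + f(3.3) + f(3.5) + ...].
Sum = 430.42.

430.42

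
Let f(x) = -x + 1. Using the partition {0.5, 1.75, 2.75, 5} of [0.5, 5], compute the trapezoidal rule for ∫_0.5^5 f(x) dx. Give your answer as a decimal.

-7.875

Subinterval widths: 1.25, 1, 2.25.
f(0.5) = 0.5, f(1.75) = -0.75, f(2.75) = -1.75, f(5) = -4.
On each subinterval the trapezoid contributes (Δx_i/2)·[f(x_{i-1}) + f(x_i)].
Sum = -7.875.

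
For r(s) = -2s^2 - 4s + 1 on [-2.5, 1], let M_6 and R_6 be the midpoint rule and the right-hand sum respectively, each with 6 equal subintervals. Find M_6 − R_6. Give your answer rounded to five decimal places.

M_6 ≈ 3.1151620.
R_6 ≈ 1.4988426.
M_6 − R_6 ≈ 1.61632.

1.61632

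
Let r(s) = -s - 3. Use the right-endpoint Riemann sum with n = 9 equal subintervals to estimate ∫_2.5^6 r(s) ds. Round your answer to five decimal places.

-26.05556

Δs = (6 − 2.5)/9 = 7/18.
Right endpoints: 26/9, 59/18, 11/3, 73/18, 40/9, 29/6, 47/9, 101/18, 6.
r(26/9) = -53/9, r(59/18) = -113/18, r(11/3) = -20/3, r(73/18) = -127/18, r(40/9) = -67/9, r(29/6) = -47/6, r(47/9) = -74/9, r(101/18) = -155/18, r(6) = -9.
Sum = Δs · [r(26/9) + r(59/18) + r(11/3) + ...].
Sum ≈ -26.05556.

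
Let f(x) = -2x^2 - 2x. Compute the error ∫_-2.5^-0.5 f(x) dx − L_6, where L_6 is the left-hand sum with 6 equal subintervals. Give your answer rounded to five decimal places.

Exact integral: ∫_-2.5^-0.5 f(x) dx ≈ -4.3333333.
L_6 ≈ -5.7407407.
Error ≈ -4.3333333 − (-5.7407407) ≈ 1.40741.

1.40741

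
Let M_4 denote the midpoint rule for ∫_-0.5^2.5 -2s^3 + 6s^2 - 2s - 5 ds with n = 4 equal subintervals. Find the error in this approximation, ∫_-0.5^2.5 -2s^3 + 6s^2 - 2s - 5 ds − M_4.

Exact integral: ∫_-0.5^2.5 f(s) ds = -9.
M_4 = -9.
Error = -9 − (-9) = 0.

0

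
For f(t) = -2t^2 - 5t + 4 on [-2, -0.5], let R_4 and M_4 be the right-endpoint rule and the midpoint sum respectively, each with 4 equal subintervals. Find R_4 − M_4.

R_4 = 10.0546875.
M_4 = 10.16015625.
R_4 − M_4 = -0.10546875.

-0.10546875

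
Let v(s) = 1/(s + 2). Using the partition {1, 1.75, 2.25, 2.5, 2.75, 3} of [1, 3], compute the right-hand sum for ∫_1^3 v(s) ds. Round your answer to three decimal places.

0.476

Subinterval widths: 0.75, 0.5, 0.25, 0.25, 0.25.
Right endpoints: 1.75, 2.25, 2.5, 2.75, 3.
v(1.75) = 4/15, v(2.25) = 4/17, v(2.5) = 2/9, v(2.75) = 4/19, v(3) = 0.2.
Sum = Σ Δs_i · v(s_i).
Sum ≈ 0.476.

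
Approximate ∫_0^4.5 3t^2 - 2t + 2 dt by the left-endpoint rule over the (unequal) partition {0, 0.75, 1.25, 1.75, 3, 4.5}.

Subinterval widths: 0.75, 0.5, 0.5, 1.25, 1.5.
Left endpoints: 0, 0.75, 1.25, 1.75, 3.
f(0) = 2, f(0.75) = 2.1875, f(1.25) = 4.1875, f(1.75) = 7.6875, f(3) = 23.
Sum = Σ Δt_i · f(t_i).
Sum = 48.796875.

48.796875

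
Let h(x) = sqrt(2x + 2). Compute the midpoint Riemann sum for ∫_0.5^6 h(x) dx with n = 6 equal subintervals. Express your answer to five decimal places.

15.73972

Δx = (6 − 0.5)/6 = 11/12.
Midpoints: 23/24, 1.875, 67/24, 89/24, 4.625, 133/24.
h(23/24) ≈ 1.97906, h(1.875) ≈ 2.39792, h(67/24) ≈ 2.75379, h(89/24) ≈ 3.06866, h(4.625) ≈ 3.35410, h(133/24) ≈ 3.61709.
Sum = Δx · [h(23/24) + h(1.875) + h(67/24) + ...].
Sum ≈ 15.73972.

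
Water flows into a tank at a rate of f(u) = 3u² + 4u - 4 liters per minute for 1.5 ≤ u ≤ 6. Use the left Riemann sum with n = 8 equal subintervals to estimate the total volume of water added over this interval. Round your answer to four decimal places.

Δu = (6 − 1.5)/8 = 0.5625.
Left endpoints: 1.5, 2.0625, 2.625, 3.1875, 3.75, 4.3125, 4.875, 5.4375.
f(1.5) = 8.75, f(2.0625) = 17.01171875, f(2.625) = 27.171875, f(3.1875) = 39.23046875, f(3.75) = 53.1875, f(4.3125) = 69.04296875, f(4.875) = 86.796875, f(5.4375) = 106.44921875.
Sum = Δu · [f(1.5) + f(2.0625) + f(2.625) + ...].
Sum ≈ 229.2979.

229.2979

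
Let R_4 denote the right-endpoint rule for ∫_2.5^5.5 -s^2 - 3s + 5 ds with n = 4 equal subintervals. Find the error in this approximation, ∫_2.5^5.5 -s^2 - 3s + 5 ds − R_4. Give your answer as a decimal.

Exact integral: ∫_2.5^5.5 f(s) ds = -71.25.
R_4 = -83.90625.
Error = -71.25 − (-83.90625) = 12.65625.

12.65625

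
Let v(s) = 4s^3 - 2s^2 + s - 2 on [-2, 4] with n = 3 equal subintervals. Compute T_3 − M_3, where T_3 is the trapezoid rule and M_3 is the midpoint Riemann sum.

T_3 = 226.
M_3 = 166.
T_3 − M_3 = 60.

60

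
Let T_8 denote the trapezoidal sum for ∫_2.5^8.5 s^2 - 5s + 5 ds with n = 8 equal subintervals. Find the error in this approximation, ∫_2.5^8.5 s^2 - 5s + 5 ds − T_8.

Exact integral: ∫_2.5^8.5 f(s) ds = 64.5.
T_8 = 65.0625.
Error = 64.5 − 65.0625 = -0.5625.

-0.5625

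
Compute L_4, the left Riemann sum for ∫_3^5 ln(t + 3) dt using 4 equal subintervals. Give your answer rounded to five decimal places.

3.81219

Δt = (5 − 3)/4 = 0.5.
Left endpoints: 3, 3.5, 4, 4.5.
f(3) ≈ 1.79176, f(3.5) ≈ 1.87180, f(4) ≈ 1.94591, f(4.5) ≈ 2.01490.
Sum = Δt · [f(3) + f(3.5) + f(4) + f(4.5)].
Sum ≈ 3.81219.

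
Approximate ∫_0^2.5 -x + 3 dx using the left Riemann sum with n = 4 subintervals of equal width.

Δx = (2.5 − 0)/4 = 0.625.
Left endpoints: 0, 0.625, 1.25, 1.875.
f(0) = 3, f(0.625) = 2.375, f(1.25) = 1.75, f(1.875) = 1.125.
Sum = Δx · [f(0) + f(0.625) + f(1.25) + f(1.875)].
Sum = 5.15625.

5.15625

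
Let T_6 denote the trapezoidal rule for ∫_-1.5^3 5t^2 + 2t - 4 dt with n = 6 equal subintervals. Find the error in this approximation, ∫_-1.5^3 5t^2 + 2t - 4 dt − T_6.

-2.109375

Exact integral: ∫_-1.5^3 f(t) dt = 39.375.
T_6 = 41.484375.
Error = 39.375 − 41.484375 = -2.109375.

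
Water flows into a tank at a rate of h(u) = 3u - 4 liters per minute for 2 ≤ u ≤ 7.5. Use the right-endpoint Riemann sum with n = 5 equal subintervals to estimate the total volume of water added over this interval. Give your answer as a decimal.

65.45

Δu = (7.5 − 2)/5 = 1.1.
Right endpoints: 3.1, 4.2, 5.3, 6.4, 7.5.
h(3.1) = 5.3, h(4.2) = 8.6, h(5.3) = 11.9, h(6.4) = 15.2, h(7.5) = 18.5.
Sum = Δu · [h(3.1) + h(4.2) + h(5.3) + h(6.4) + h(7.5)].
Sum = 65.45.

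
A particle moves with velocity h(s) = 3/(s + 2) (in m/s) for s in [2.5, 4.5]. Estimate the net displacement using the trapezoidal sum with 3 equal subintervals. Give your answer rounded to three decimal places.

1.106

Δs = (4.5 − 2.5)/3 = 2/3.
h(2.5) = 2/3, h(19/6) = 18/31, h(23/6) = 18/35, h(4.5) = 6/13.
T_3 = (Δs/2)·[h(s_0) + 2h(s_1) + 2h(s_2) + h(s_3)].
Sum ≈ 1.106.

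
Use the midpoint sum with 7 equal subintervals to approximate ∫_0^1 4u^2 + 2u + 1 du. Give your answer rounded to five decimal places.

3.32653

Δu = (1 − 0)/7 = 1/7.
Midpoints: 1/14, 3/14, 5/14, 0.5, 9/14, 11/14, 13/14.
f(1/14) = 57/49, f(3/14) = 79/49, f(5/14) = 109/49, f(0.5) = 3, f(9/14) = 193/49, f(11/14) = 247/49, f(13/14) = 309/49.
Sum = Δu · [f(1/14) + f(3/14) + f(5/14) + ...].
Sum ≈ 3.32653.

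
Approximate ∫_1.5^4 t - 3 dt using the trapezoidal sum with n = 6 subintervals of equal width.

-0.625

Δt = (4 − 1.5)/6 = 5/12.
f(1.5) = -1.5, f(23/12) = -13/12, f(7/3) = -2/3, f(2.75) = -0.25, f(19/6) = 1/6, f(43/12) = 7/12, f(4) = 1.
T_6 = (Δt/2)·[f(t_0) + 2f(t_1) + ... + 2f(t_{5}) + f(t_6)].
Sum = -0.625.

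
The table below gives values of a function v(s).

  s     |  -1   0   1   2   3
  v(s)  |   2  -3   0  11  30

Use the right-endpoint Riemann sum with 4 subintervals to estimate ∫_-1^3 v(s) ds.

38

Δs = 1.
Sum = 1·[(-3) + 0 + 11 + 30] = 38.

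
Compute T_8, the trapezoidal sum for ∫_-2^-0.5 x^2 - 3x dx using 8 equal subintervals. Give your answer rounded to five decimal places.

8.25879

Δx = (-0.5 − (-2))/8 = 0.1875.
f(-2) = 10, f(-1.8125) = 8.72265625, f(-1.625) = 7.515625, f(-1.4375) = 6.37890625, f(-1.25) = 5.3125, f(-1.0625) = 4.31640625, f(-0.875) = 3.390625, f(-0.6875) = 2.53515625, f(-0.5) = 1.75.
T_8 = (Δx/2)·[f(x_0) + 2f(x_1) + ... + 2f(x_{7}) + f(x_8)].
Sum ≈ 8.25879.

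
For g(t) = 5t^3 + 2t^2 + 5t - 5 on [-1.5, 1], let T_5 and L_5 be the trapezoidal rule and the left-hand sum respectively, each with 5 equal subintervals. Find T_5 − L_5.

T_5 = -17.96875.
L_5 = -25.9375.
T_5 − L_5 = 7.96875.

7.96875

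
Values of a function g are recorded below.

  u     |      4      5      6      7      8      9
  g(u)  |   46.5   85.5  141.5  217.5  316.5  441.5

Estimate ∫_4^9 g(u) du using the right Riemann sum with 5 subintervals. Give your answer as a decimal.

Δu = 1.
Sum = 1·[85.5 + 141.5 + 217.5 + 316.5 + 441.5] = 1202.5.

1202.5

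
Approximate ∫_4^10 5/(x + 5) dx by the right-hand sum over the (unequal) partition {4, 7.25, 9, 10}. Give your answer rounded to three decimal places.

2.285

Subinterval widths: 3.25, 1.75, 1.
Right endpoints: 7.25, 9, 10.
f(7.25) = 20/49, f(9) = 5/14, f(10) = 1/3.
Sum = Σ Δx_i · f(x_i).
Sum ≈ 2.285.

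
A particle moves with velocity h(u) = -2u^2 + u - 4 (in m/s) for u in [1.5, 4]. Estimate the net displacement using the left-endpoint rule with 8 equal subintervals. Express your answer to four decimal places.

Δu = (4 − 1.5)/8 = 0.3125.
Left endpoints: 1.5, 1.8125, 2.125, 2.4375, 2.75, 3.0625, 3.375, 3.6875.
h(1.5) = -7, h(1.8125) = -8.7578125, h(2.125) = -10.90625, h(2.4375) = -13.4453125, h(2.75) = -16.375, h(3.0625) = -19.6953125, h(3.375) = -23.40625, h(3.6875) = -27.5078125.
Sum = Δu · [h(1.5) + h(1.8125) + h(2.125) + ...].
Sum ≈ -39.7168.

-39.7168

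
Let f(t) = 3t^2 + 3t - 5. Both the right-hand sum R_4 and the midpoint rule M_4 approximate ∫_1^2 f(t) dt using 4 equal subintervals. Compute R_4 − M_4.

R_4 = 8.03125.
M_4 = 6.484375.
R_4 − M_4 = 1.546875.

1.546875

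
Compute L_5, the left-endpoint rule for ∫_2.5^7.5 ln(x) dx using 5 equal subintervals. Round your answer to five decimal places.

Δx = (7.5 − 2.5)/5 = 1.
Left endpoints: 2.5, 3.5, 4.5, 5.5, 6.5.
f(2.5) ≈ 0.91629, f(3.5) ≈ 1.25276, f(4.5) ≈ 1.50408, f(5.5) ≈ 1.70475, f(6.5) ≈ 1.87180.
Sum = Δx · [f(2.5) + f(3.5) + f(4.5) + f(5.5) + f(6.5)].
Sum ≈ 7.24968.

7.24968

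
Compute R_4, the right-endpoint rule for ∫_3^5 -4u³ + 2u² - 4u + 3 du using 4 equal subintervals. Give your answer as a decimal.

-600.5

Δu = (5 − 3)/4 = 0.5.
Right endpoints: 3.5, 4, 4.5, 5.
f(3.5) = -158, f(4) = -237, f(4.5) = -339, f(5) = -467.
Sum = Δu · [f(3.5) + f(4) + f(4.5) + f(5)].
Sum = -600.5.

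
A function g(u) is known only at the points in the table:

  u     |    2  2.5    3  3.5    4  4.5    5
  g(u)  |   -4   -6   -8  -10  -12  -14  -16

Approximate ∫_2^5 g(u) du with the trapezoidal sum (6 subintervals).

-30

Δu = 0.5.
T_6 = (0.5/2)·[(-4) + 2·(-6) + 2·(-8) + 2·(-10) + 2·(-12) + 2·(-14) + (-16)] = -30.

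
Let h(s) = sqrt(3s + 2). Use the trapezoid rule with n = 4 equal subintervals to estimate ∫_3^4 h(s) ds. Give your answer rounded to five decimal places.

Δs = (4 − 3)/4 = 0.25.
h(3) ≈ 3.31662, h(3.25) ≈ 3.42783, h(3.5) ≈ 3.53553, h(3.75) ≈ 3.64005, h(4) ≈ 3.74166.
T_4 = (Δs/2)·[h(s_0) + 2h(s_1) + 2h(s_2) + 2h(s_3) + h(s_4)].
Sum ≈ 3.53314.

3.53314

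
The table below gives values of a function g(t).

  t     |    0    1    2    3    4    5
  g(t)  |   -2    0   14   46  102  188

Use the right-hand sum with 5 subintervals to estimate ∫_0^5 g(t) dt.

350

Δt = 1.
Sum = 1·[0 + 14 + 46 + 102 + 188] = 350.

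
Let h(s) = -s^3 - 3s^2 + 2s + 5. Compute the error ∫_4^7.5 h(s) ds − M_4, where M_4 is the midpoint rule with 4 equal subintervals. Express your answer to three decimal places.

-4.522

Exact integral: ∫_4^7.5 h(s) ds = -1027.140625.
M_4 ≈ -1022.61865.
Error ≈ -1027.140625 − (-1022.61865) ≈ -4.522.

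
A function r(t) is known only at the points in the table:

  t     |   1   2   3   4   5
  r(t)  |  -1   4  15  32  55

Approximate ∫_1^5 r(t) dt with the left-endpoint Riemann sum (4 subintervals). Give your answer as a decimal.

50

Δt = 1.
Sum = 1·[(-1) + 4 + 15 + 32] = 50.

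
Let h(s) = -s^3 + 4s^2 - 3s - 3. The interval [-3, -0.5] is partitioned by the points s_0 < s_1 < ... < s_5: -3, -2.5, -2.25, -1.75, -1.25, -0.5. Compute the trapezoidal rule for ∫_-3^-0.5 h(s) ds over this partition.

Subinterval widths: 0.5, 0.25, 0.5, 0.5, 0.75.
h(-3) = 69, h(-2.5) = 45.125, h(-2.25) = 35.390625, h(-1.75) = 19.859375, h(-1.25) = 8.953125, h(-0.5) = -0.375.
On each subinterval the trapezoid contributes (Δs_i/2)·[h(s_{i-1}) + h(s_i)].
Sum = 62.828125.

62.828125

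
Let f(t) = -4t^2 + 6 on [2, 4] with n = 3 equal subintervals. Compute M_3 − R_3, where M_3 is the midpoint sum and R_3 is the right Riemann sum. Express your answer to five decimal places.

16.88889

M_3 ≈ -62.3703704.
R_3 ≈ -79.2592593.
M_3 − R_3 ≈ 16.88889.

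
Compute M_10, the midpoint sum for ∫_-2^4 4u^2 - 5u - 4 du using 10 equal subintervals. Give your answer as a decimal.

Δu = (4 − (-2))/10 = 0.6.
Midpoints: -1.7, -1.1, -0.5, 0.1, 0.7, 1.3, 1.9, 2.5, 3.1, 3.7.
f(-1.7) = 16.06, f(-1.1) = 6.34, f(-0.5) = -0.5, f(0.1) = -4.46, f(0.7) = -5.54, f(1.3) = -3.74, f(1.9) = 0.94, f(2.5) = 8.5, f(3.1) = 18.94, f(3.7) = 32.26.
Sum = Δu · [f(-1.7) + f(-1.1) + f(-0.5) + ...].
Sum = 41.28.

41.28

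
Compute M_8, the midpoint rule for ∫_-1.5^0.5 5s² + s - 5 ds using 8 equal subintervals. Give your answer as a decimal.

Δs = (0.5 − (-1.5))/8 = 0.25.
Midpoints: -1.375, -1.125, -0.875, -0.625, -0.375, -0.125, 0.125, 0.375.
f(-1.375) = 3.078125, f(-1.125) = 0.203125, f(-0.875) = -2.046875, f(-0.625) = -3.671875, f(-0.375) = -4.671875, f(-0.125) = -5.046875, f(0.125) = -4.796875, f(0.375) = -3.921875.
Sum = Δs · [f(-1.375) + f(-1.125) + f(-0.875) + ...].
Sum = -5.21875.

-5.21875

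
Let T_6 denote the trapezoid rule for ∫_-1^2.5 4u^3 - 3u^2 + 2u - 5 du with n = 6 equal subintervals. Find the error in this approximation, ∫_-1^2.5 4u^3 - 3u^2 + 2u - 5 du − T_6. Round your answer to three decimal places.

-1.191

Exact integral: ∫_-1^2.5 f(u) du = 9.1875.
T_6 ≈ 10.37847.
Error ≈ 9.1875 − 10.37847 ≈ -1.191.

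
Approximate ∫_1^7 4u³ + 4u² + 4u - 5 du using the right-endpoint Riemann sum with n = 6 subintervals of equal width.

3766

Δu = (7 − 1)/6 = 1.
Right endpoints: 2, 3, 4, 5, 6, 7.
f(2) = 51, f(3) = 151, f(4) = 331, f(5) = 615, f(6) = 1027, f(7) = 1591.
Sum = Δu · [f(2) + f(3) + f(4) + ...].
Sum = 3766.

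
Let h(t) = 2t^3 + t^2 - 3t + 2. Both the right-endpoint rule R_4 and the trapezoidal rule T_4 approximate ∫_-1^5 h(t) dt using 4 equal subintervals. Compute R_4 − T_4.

R_4 = 552.75.
T_4 = 359.25.
R_4 − T_4 = 193.5.

193.5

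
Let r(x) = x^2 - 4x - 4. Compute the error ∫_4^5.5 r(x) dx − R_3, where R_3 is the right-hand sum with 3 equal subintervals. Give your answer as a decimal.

Exact integral: ∫_4^5.5 r(x) dx = -0.375.
R_3 = 1.75.
Error = -0.375 − 1.75 = -2.125.

-2.125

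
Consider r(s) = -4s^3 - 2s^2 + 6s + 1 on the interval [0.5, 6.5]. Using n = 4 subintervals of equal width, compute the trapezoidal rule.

Δs = (6.5 − 0.5)/4 = 1.5.
r(0.5) = 3, r(2) = -27, r(3.5) = -174, r(5) = -519, r(6.5) = -1143.
T_4 = (Δs/2)·[r(s_0) + 2r(s_1) + 2r(s_2) + 2r(s_3) + r(s_4)].
Sum = -1935.

-1935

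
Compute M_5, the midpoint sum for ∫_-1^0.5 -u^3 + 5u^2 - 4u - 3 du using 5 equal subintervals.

-0.9553125

Δu = (0.5 − (-1))/5 = 0.3.
Midpoints: -0.85, -0.55, -0.25, 0.05, 0.35.
f(-0.85) = 4.626625, f(-0.55) = 0.878875, f(-0.25) = -1.671875, f(0.05) = -3.187625, f(0.35) = -3.830375.
Sum = Δu · [f(-0.85) + f(-0.55) + f(-0.25) + f(0.05) + f(0.35)].
Sum = -0.9553125.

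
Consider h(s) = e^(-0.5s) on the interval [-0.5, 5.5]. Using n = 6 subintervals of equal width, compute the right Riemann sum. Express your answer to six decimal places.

Δs = (5.5 − (-0.5))/6 = 1.
Right endpoints: 0.5, 1.5, 2.5, 3.5, 4.5, 5.5.
h(0.5) ≈ 0.778801, h(1.5) ≈ 0.472367, h(2.5) ≈ 0.286505, h(3.5) ≈ 0.173774, h(4.5) ≈ 0.105399, h(5.5) ≈ 0.063928.
Sum = Δs · [h(0.5) + h(1.5) + h(2.5) + ...].
Sum ≈ 1.880773.

1.880773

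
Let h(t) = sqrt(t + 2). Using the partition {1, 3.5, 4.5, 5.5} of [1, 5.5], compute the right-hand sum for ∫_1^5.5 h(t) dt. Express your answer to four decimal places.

Subinterval widths: 2.5, 1, 1.
Right endpoints: 3.5, 4.5, 5.5.
h(3.5) ≈ 2.3452, h(4.5) ≈ 2.5495, h(5.5) ≈ 2.7386.
Sum = Σ Δt_i · h(t_i).
Sum ≈ 11.1511.

11.1511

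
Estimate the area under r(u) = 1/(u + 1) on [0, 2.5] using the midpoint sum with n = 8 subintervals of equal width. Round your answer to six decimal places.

Δu = (2.5 − 0)/8 = 0.3125.
Midpoints: 0.15625, 0.46875, 0.78125, 1.09375, 1.40625, 1.71875, 2.03125, 2.34375.
r(0.15625) = 32/37, r(0.46875) = 32/47, r(0.78125) = 32/57, r(1.09375) = 32/67, r(1.40625) = 32/77, r(1.71875) = 32/87, r(2.03125) = 32/97, r(2.34375) = 32/107.
Sum = Δu · [r(0.15625) + r(0.46875) + r(0.78125) + ...].
Sum ≈ 1.249092.

1.249092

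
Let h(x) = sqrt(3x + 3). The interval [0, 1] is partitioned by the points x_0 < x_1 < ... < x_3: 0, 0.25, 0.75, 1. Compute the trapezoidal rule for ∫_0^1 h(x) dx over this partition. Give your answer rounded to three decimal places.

2.108

Subinterval widths: 0.25, 0.5, 0.25.
h(0) ≈ 1.732, h(0.25) ≈ 1.936, h(0.75) ≈ 2.291, h(1) ≈ 2.449.
On each subinterval the trapezoid contributes (Δx_i/2)·[h(x_{i-1}) + h(x_i)].
Sum ≈ 2.108.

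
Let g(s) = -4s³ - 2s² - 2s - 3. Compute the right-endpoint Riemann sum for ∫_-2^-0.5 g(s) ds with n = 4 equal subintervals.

Δs = (-0.5 − (-2))/4 = 0.375.
Right endpoints: -1.625, -1.25, -0.875, -0.5.
g(-1.625) = 12.1328125, g(-1.25) = 4.1875, g(-0.875) = -0.1015625, g(-0.5) = -2.
Sum = Δs · [g(-1.625) + g(-1.25) + g(-0.875) + g(-0.5)].
Sum = 5.33203125.

5.33203125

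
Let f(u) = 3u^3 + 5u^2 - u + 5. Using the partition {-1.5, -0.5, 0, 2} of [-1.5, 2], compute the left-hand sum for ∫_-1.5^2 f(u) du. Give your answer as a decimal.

Subinterval widths: 1, 0.5, 2.
Left endpoints: -1.5, -0.5, 0.
f(-1.5) = 7.625, f(-0.5) = 6.375, f(0) = 5.
Sum = Σ Δu_i · f(u_i).
Sum = 20.8125.

20.8125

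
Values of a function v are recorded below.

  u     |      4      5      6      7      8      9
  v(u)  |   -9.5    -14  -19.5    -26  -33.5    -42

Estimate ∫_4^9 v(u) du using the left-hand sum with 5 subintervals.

Δu = 1.
Sum = 1·[(-9.5) + (-14) + (-19.5) + (-26) + (-33.5)] = -102.5.

-102.5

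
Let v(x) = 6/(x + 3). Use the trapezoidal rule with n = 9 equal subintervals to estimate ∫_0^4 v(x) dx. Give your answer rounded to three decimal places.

5.093

Δx = (4 − 0)/9 = 4/9.
v(0) = 2, v(4/9) = 54/31, v(8/9) = 54/35, v(4/3) = 18/13, v(16/9) = 54/43, v(20/9) = 54/47, v(8/3) = 18/17, v(28/9) = 54/55, v(32/9) = 54/59, v(4) = 6/7.
T_9 = (Δx/2)·[v(x_0) + 2v(x_1) + ... + 2v(x_{8}) + v(x_9)].
Sum ≈ 5.093.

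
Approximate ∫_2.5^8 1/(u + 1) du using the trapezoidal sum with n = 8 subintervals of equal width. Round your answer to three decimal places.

0.947

Δu = (8 − 2.5)/8 = 0.6875.
f(2.5) = 2/7, f(3.1875) = 16/67, f(3.875) = 8/39, f(4.5625) = 16/89, f(5.25) = 0.16, f(5.9375) = 16/111, f(6.625) = 8/61, f(7.3125) = 16/133, f(8) = 1/9.
T_8 = (Δu/2)·[f(u_0) + 2f(u_1) + ... + 2f(u_{7}) + f(u_8)].
Sum ≈ 0.947.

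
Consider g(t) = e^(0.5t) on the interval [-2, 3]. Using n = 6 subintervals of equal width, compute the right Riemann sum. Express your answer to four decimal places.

Δt = (3 − (-2))/6 = 5/6.
Right endpoints: -7/6, -1/3, 0.5, 4/3, 13/6, 3.
g(-7/6) ≈ 0.5580, g(-1/3) ≈ 0.8465, g(0.5) ≈ 1.2840, g(4/3) ≈ 1.9477, g(13/6) ≈ 2.9545, g(3) ≈ 4.4817.
Sum = Δt · [g(-7/6) + g(-1/3) + g(0.5) + ...].
Sum ≈ 10.0604.

10.0604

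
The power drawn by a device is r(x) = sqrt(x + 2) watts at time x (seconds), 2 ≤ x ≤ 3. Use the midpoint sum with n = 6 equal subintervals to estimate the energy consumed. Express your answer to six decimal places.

2.120257

Δx = (3 − 2)/6 = 1/6.
Midpoints: 25/12, 2.25, 29/12, 31/12, 2.75, 35/12.
r(25/12) ≈ 2.020726, r(2.25) ≈ 2.061553, r(29/12) ≈ 2.101587, r(31/12) ≈ 2.140872, r(2.75) ≈ 2.179449, r(35/12) ≈ 2.217356.
Sum = Δx · [r(25/12) + r(2.25) + r(29/12) + ...].
Sum ≈ 2.120257.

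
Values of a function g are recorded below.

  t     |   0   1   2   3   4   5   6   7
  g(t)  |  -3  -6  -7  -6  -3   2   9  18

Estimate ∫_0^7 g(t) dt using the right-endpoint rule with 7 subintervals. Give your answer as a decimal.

Δt = 1.
Sum = 1·[(-6) + (-7) + (-6) + (-3) + 2 + 9 + 18] = 7.

7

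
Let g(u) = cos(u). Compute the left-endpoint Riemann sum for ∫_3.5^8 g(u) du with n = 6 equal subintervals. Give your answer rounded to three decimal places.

0.980

Δu = (8 − 3.5)/6 = 0.75.
Left endpoints: 3.5, 4.25, 5, 5.75, 6.5, 7.25.
g(3.5) ≈ -0.936, g(4.25) ≈ -0.446, g(5) ≈ 0.284, g(5.75) ≈ 0.861, g(6.5) ≈ 0.977, g(7.25) ≈ 0.568.
Sum = Δu · [g(3.5) + g(4.25) + g(5) + ...].
Sum ≈ 0.980.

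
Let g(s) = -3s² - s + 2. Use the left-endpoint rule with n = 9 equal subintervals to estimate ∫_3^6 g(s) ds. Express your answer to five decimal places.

-182.66667

Δs = (6 − 3)/9 = 1/3.
Left endpoints: 3, 10/3, 11/3, 4, 13/3, 14/3, 5, 16/3, 17/3.
g(3) = -28, g(10/3) = -104/3, g(11/3) = -42, g(4) = -50, g(13/3) = -176/3, g(14/3) = -68, g(5) = -78, g(16/3) = -266/3, g(17/3) = -100.
Sum = Δs · [g(3) + g(10/3) + g(11/3) + ...].
Sum ≈ -182.66667.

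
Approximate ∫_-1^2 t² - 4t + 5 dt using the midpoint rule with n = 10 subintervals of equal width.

11.9775

Δt = (2 − (-1))/10 = 0.3.
Midpoints: -0.85, -0.55, -0.25, 0.05, 0.35, 0.65, 0.95, 1.25, 1.55, 1.85.
f(-0.85) = 9.1225, f(-0.55) = 7.5025, f(-0.25) = 6.0625, f(0.05) = 4.8025, f(0.35) = 3.7225, f(0.65) = 2.8225, f(0.95) = 2.1025, f(1.25) = 1.5625, f(1.55) = 1.2025, f(1.85) = 1.0225.
Sum = Δt · [f(-0.85) + f(-0.55) + f(-0.25) + ...].
Sum = 11.9775.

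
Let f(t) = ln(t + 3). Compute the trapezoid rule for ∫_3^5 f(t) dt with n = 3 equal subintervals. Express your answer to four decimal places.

Δt = (5 − 3)/3 = 2/3.
f(3) ≈ 1.7918, f(11/3) ≈ 1.8971, f(13/3) ≈ 1.9924, f(5) ≈ 2.0794.
T_3 = (Δt/2)·[f(t_0) + 2f(t_1) + 2f(t_2) + f(t_3)].
Sum ≈ 3.8834.

3.8834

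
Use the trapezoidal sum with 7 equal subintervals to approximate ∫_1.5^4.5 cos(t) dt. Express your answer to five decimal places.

Δt = (4.5 − 1.5)/7 = 3/7.
f(1.5) ≈ 0.07074, f(27/14) ≈ -0.35019, f(33/14) ≈ -0.70778, f(39/14) ≈ -0.93734, f(45/14) ≈ -0.99736, f(51/14) ≈ -0.87698, f(57/14) ≈ -0.59797, f(4.5) ≈ -0.21080.
T_7 = (Δt/2)·[f(t_0) + 2f(t_1) + ... + 2f(t_{6}) + f(t_7)].
Sum ≈ -1.94470.

-1.94470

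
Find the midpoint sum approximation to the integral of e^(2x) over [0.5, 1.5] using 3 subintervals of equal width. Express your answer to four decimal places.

8.5249

Δx = (1.5 − 0.5)/3 = 1/3.
Midpoints: 2/3, 1, 4/3.
f(2/3) ≈ 3.7937, f(1) ≈ 7.3891, f(4/3) ≈ 14.3919.
Sum = Δx · [f(2/3) + f(1) + f(4/3)].
Sum ≈ 8.5249.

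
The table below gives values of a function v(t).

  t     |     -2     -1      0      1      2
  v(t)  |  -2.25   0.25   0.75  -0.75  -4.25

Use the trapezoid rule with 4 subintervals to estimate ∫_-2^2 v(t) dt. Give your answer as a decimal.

-3

Δt = 1.
T_4 = (1/2)·[(-2.25) + 2·0.25 + 2·0.75 + 2·(-0.75) + (-4.25)] = -3.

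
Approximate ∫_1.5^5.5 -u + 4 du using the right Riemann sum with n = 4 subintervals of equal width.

0

Δu = (5.5 − 1.5)/4 = 1.
Right endpoints: 2.5, 3.5, 4.5, 5.5.
f(2.5) = 1.5, f(3.5) = 0.5, f(4.5) = -0.5, f(5.5) = -1.5.
Sum = Δu · [f(2.5) + f(3.5) + f(4.5) + f(5.5)].
Sum = 0.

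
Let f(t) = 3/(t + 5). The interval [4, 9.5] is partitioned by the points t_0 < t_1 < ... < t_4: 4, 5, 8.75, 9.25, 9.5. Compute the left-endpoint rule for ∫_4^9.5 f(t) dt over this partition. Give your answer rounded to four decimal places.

Subinterval widths: 1, 3.75, 0.5, 0.25.
Left endpoints: 4, 5, 8.75, 9.25.
f(4) = 1/3, f(5) = 0.3, f(8.75) = 12/55, f(9.25) = 4/19.
Sum = Σ Δt_i · f(t_i).
Sum ≈ 1.6201.

1.6201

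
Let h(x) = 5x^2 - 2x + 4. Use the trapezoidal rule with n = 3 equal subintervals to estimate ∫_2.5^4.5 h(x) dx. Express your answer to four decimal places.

Δx = (4.5 − 2.5)/3 = 2/3.
h(2.5) = 30.25, h(19/6) = 1721/36, h(23/6) = 2513/36, h(4.5) = 96.25.
T_3 = (Δx/2)·[h(x_0) + 2h(x_1) + 2h(x_2) + h(x_3)].
Sum ≈ 120.5741.

120.5741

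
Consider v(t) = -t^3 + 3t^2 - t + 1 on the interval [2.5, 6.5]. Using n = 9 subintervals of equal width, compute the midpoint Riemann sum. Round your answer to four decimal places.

Δt = (6.5 − 2.5)/9 = 4/9.
Midpoints: 49/18, 19/6, 65/18, 73/18, 4.5, 89/18, 97/18, 35/6, 113/18.
v(49/18) = 1961/5832, v(19/6) = -829/216, v(65/18) = -61703/5832, v(73/18) = -119071/5832, v(4.5) = -33.875, v(89/18) = -300239/5832, v(97/18) = -430183/5832, v(35/6) = -21869/216, v(113/18) = -784151/5832.
Sum = Δt · [v(49/18) + v(19/6) + v(65/18) + ...].
Sum ≈ -190.8086.

-190.8086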